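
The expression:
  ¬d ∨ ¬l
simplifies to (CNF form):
¬d ∨ ¬l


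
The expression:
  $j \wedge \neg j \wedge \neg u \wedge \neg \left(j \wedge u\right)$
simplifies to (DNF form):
$\text{False}$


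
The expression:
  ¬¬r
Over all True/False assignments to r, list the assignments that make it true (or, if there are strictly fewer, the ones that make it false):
is true only for:
  r=True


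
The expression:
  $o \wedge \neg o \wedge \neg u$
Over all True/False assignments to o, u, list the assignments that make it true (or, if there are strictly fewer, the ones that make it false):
is never true.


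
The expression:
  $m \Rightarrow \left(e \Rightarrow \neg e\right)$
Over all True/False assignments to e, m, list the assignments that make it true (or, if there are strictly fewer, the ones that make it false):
is false only for:
  e=True, m=True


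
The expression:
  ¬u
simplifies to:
¬u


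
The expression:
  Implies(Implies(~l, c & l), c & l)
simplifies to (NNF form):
c | ~l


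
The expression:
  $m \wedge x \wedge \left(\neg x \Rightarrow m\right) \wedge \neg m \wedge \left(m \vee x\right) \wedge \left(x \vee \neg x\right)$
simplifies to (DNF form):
$\text{False}$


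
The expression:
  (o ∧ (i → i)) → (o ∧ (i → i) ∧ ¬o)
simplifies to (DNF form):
¬o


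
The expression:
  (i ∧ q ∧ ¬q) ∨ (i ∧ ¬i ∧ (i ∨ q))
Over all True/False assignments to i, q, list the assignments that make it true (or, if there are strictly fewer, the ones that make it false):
is never true.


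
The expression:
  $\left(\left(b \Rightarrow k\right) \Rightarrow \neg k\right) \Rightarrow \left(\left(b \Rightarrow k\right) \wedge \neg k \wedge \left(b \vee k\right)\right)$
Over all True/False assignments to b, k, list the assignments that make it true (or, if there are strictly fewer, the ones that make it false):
is true only for:
  b=False, k=True;
  b=True, k=True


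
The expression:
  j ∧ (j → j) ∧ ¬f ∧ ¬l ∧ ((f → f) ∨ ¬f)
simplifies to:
j ∧ ¬f ∧ ¬l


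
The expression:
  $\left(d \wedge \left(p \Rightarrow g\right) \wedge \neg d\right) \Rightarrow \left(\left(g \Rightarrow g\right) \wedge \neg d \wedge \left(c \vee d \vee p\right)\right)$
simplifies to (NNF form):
$\text{True}$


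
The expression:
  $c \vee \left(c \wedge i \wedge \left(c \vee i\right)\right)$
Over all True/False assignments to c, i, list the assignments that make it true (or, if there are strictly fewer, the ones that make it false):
is true only for:
  c=True, i=False;
  c=True, i=True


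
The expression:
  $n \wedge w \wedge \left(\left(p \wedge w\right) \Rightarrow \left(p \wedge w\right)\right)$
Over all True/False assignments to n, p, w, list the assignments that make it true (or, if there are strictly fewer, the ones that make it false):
is true only for:
  n=True, p=False, w=True;
  n=True, p=True, w=True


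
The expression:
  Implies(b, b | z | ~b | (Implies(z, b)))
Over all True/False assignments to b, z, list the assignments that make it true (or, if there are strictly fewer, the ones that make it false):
is always true.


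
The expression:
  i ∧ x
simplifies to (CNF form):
i ∧ x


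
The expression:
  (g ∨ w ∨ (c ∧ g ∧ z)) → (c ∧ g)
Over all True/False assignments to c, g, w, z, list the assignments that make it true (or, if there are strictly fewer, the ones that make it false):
is true only for:
  c=False, g=False, w=False, z=False;
  c=False, g=False, w=False, z=True;
  c=True, g=False, w=False, z=False;
  c=True, g=False, w=False, z=True;
  c=True, g=True, w=False, z=False;
  c=True, g=True, w=False, z=True;
  c=True, g=True, w=True, z=False;
  c=True, g=True, w=True, z=True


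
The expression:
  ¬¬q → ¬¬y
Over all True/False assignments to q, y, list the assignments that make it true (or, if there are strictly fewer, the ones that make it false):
is false only for:
  q=True, y=False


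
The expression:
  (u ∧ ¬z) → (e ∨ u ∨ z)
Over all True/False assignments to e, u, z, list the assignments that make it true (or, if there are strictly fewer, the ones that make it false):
is always true.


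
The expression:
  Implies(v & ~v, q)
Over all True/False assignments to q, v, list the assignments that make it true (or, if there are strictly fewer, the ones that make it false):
is always true.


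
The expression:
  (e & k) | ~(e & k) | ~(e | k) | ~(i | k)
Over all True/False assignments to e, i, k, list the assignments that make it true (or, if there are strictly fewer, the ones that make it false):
is always true.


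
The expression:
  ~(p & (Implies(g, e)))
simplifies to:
~p | (g & ~e)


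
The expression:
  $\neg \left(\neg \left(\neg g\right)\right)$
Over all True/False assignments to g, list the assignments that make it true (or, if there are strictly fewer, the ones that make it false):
is true only for:
  g=False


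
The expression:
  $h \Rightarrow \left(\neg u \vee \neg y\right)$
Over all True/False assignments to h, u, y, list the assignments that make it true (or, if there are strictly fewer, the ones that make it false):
is false only for:
  h=True, u=True, y=True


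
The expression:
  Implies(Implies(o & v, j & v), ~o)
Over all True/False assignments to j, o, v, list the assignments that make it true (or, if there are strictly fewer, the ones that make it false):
is false only for:
  j=False, o=True, v=False;
  j=True, o=True, v=False;
  j=True, o=True, v=True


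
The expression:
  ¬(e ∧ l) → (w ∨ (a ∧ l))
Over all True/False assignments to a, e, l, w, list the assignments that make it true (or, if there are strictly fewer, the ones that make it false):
is false only for:
  a=False, e=False, l=False, w=False;
  a=False, e=False, l=True, w=False;
  a=False, e=True, l=False, w=False;
  a=True, e=False, l=False, w=False;
  a=True, e=True, l=False, w=False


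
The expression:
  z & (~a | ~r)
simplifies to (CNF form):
z & (~a | ~r)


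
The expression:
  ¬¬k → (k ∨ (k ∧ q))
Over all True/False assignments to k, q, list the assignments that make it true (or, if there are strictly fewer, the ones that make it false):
is always true.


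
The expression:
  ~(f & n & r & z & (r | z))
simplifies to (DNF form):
~f | ~n | ~r | ~z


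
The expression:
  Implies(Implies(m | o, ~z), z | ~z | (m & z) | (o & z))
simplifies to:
True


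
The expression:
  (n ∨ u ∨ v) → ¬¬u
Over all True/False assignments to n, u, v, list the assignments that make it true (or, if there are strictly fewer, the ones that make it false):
is false only for:
  n=False, u=False, v=True;
  n=True, u=False, v=False;
  n=True, u=False, v=True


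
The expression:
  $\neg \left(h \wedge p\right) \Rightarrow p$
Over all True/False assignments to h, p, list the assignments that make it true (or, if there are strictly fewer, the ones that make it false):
is true only for:
  h=False, p=True;
  h=True, p=True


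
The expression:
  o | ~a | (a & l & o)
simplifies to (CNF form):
o | ~a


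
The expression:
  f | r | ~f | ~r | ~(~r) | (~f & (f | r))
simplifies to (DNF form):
True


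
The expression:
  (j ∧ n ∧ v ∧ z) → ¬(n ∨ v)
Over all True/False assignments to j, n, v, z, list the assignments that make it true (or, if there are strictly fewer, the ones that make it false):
is false only for:
  j=True, n=True, v=True, z=True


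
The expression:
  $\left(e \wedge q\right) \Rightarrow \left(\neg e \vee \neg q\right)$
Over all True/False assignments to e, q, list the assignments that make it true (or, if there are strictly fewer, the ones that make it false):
is false only for:
  e=True, q=True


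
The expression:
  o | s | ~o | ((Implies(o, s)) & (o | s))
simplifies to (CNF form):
True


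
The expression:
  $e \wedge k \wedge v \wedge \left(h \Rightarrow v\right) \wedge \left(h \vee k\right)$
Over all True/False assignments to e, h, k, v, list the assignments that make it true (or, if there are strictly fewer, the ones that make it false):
is true only for:
  e=True, h=False, k=True, v=True;
  e=True, h=True, k=True, v=True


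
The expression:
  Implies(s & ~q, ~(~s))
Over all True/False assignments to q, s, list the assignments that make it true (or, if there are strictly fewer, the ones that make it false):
is always true.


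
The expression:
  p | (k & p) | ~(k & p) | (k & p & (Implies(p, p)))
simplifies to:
True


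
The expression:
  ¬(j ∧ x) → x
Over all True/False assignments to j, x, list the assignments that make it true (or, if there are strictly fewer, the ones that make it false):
is true only for:
  j=False, x=True;
  j=True, x=True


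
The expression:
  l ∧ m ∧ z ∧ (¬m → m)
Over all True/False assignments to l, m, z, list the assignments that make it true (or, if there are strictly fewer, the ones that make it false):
is true only for:
  l=True, m=True, z=True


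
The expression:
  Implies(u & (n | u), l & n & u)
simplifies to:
~u | (l & n)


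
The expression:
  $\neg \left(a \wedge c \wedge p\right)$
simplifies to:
$\neg a \vee \neg c \vee \neg p$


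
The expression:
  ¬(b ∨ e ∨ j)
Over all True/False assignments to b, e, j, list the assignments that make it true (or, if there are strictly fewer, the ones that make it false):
is true only for:
  b=False, e=False, j=False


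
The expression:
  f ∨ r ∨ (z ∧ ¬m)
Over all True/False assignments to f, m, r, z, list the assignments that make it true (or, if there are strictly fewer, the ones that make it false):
is false only for:
  f=False, m=False, r=False, z=False;
  f=False, m=True, r=False, z=False;
  f=False, m=True, r=False, z=True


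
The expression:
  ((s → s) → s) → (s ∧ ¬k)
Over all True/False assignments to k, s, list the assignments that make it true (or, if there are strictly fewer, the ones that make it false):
is false only for:
  k=True, s=True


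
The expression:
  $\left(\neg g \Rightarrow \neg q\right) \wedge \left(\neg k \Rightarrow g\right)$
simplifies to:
$g \vee \left(k \wedge \neg q\right)$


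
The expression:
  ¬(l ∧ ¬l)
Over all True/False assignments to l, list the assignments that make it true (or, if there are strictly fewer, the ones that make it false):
is always true.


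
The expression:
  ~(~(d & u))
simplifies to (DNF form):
d & u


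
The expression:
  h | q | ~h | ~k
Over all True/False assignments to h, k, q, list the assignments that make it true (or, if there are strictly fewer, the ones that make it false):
is always true.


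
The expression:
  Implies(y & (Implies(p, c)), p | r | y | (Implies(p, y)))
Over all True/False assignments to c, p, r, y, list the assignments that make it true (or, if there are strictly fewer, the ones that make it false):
is always true.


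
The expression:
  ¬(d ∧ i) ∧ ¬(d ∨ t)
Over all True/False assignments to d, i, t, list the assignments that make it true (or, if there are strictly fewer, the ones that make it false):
is true only for:
  d=False, i=False, t=False;
  d=False, i=True, t=False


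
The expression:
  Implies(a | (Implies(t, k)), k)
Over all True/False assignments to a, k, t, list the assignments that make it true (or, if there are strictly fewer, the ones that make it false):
is false only for:
  a=False, k=False, t=False;
  a=True, k=False, t=False;
  a=True, k=False, t=True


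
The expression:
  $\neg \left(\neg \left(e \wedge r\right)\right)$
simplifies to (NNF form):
$e \wedge r$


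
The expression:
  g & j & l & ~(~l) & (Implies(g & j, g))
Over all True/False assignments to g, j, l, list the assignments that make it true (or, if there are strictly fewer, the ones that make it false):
is true only for:
  g=True, j=True, l=True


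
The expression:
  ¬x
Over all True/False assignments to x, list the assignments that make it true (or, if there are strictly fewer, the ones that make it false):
is true only for:
  x=False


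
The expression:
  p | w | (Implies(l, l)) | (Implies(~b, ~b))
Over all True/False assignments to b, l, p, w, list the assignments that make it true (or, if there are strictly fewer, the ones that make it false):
is always true.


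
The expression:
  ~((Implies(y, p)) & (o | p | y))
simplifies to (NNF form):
~p & (y | ~o)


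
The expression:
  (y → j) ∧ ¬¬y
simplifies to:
j ∧ y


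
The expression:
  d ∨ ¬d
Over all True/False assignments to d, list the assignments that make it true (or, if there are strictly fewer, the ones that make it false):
is always true.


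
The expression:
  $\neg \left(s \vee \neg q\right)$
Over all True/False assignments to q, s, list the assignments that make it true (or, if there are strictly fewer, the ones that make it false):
is true only for:
  q=True, s=False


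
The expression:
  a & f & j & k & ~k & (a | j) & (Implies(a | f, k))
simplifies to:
False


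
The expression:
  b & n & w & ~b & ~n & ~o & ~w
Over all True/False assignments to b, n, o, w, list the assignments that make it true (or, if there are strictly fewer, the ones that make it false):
is never true.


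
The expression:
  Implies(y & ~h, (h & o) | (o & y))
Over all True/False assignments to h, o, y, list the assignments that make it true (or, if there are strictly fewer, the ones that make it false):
is false only for:
  h=False, o=False, y=True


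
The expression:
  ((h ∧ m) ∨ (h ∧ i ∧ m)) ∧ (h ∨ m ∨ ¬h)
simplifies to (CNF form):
h ∧ m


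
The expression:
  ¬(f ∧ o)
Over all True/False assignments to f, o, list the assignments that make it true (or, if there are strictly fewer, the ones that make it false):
is false only for:
  f=True, o=True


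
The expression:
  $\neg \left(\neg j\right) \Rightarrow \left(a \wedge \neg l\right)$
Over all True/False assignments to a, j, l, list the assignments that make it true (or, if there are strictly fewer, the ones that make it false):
is false only for:
  a=False, j=True, l=False;
  a=False, j=True, l=True;
  a=True, j=True, l=True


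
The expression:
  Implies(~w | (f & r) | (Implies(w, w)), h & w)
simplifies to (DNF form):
h & w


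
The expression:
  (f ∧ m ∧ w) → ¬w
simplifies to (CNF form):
¬f ∨ ¬m ∨ ¬w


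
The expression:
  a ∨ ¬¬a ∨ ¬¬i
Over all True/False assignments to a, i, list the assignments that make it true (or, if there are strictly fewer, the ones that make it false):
is false only for:
  a=False, i=False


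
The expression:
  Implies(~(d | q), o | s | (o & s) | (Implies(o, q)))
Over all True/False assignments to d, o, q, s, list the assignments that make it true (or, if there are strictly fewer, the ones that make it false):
is always true.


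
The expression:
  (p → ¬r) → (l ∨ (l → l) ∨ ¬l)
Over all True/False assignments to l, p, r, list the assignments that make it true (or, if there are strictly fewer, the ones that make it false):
is always true.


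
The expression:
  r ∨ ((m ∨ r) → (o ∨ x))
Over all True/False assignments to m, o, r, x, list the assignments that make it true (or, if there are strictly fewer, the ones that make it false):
is false only for:
  m=True, o=False, r=False, x=False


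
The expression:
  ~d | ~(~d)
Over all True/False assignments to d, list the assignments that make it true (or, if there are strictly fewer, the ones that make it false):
is always true.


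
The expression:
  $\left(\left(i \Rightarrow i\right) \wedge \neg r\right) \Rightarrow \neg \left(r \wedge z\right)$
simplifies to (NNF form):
$\text{True}$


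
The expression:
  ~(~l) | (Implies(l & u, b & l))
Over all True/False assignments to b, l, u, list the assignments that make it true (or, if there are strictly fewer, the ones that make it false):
is always true.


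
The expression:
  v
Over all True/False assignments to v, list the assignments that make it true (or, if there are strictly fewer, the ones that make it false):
is true only for:
  v=True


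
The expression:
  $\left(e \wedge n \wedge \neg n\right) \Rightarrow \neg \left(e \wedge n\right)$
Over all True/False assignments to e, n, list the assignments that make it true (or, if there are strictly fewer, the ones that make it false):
is always true.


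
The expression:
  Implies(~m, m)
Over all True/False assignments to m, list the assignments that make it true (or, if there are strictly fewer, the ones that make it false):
is true only for:
  m=True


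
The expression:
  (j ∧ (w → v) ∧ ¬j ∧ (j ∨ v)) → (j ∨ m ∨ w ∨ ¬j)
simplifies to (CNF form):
True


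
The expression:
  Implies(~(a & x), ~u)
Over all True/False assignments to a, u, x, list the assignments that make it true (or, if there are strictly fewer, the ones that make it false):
is false only for:
  a=False, u=True, x=False;
  a=False, u=True, x=True;
  a=True, u=True, x=False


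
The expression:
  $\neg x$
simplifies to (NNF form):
$\neg x$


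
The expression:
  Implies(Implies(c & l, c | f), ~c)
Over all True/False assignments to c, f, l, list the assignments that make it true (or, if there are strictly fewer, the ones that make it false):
is true only for:
  c=False, f=False, l=False;
  c=False, f=False, l=True;
  c=False, f=True, l=False;
  c=False, f=True, l=True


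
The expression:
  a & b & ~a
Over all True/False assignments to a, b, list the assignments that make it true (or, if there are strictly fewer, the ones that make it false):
is never true.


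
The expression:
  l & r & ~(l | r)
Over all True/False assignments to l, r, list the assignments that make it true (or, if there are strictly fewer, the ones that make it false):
is never true.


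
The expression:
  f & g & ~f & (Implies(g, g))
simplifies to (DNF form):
False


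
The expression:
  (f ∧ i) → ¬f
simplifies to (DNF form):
¬f ∨ ¬i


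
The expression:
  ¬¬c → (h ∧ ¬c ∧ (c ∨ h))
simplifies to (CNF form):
¬c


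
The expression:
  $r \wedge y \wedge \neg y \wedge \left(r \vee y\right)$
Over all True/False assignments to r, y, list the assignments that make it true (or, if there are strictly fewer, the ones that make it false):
is never true.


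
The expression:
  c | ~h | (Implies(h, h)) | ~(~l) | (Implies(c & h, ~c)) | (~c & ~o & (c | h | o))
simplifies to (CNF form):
True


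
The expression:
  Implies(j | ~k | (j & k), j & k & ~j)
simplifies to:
k & ~j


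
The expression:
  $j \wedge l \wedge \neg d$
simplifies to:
$j \wedge l \wedge \neg d$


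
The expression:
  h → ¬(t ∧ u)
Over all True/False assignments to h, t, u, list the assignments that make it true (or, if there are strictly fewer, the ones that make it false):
is false only for:
  h=True, t=True, u=True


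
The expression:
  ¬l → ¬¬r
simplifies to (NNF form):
l ∨ r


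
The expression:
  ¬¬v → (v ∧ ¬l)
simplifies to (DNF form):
¬l ∨ ¬v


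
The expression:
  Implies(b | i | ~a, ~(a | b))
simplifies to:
~b & (~a | ~i)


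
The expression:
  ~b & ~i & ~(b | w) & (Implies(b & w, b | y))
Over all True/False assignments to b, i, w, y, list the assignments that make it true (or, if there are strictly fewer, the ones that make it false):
is true only for:
  b=False, i=False, w=False, y=False;
  b=False, i=False, w=False, y=True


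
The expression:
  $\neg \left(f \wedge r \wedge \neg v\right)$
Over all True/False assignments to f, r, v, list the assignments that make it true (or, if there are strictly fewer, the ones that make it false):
is false only for:
  f=True, r=True, v=False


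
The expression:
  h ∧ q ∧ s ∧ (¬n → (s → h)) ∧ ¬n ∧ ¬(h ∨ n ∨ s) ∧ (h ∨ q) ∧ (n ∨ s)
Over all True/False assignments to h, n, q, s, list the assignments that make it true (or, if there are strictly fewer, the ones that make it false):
is never true.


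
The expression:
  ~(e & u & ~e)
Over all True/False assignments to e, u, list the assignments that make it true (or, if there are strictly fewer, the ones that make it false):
is always true.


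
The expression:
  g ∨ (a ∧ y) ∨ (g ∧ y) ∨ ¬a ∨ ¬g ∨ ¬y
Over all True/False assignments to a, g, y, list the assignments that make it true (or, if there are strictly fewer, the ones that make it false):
is always true.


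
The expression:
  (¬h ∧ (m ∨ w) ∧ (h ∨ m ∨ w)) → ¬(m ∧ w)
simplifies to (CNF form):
h ∨ ¬m ∨ ¬w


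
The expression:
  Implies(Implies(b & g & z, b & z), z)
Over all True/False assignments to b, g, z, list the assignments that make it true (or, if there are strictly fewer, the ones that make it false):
is true only for:
  b=False, g=False, z=True;
  b=False, g=True, z=True;
  b=True, g=False, z=True;
  b=True, g=True, z=True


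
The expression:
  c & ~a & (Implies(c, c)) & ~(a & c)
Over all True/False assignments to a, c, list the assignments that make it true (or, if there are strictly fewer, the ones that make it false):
is true only for:
  a=False, c=True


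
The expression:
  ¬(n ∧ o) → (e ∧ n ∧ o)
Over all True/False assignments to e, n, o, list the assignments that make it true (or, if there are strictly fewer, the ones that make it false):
is true only for:
  e=False, n=True, o=True;
  e=True, n=True, o=True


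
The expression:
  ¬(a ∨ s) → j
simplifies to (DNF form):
a ∨ j ∨ s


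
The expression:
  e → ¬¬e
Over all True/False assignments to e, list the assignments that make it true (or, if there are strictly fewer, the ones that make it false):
is always true.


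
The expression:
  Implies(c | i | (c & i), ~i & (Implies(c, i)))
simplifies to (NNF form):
~c & ~i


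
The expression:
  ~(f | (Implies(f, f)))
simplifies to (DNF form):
False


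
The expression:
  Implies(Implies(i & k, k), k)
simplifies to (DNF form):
k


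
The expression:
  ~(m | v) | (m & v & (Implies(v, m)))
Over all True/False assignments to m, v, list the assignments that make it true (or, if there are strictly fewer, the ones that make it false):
is true only for:
  m=False, v=False;
  m=True, v=True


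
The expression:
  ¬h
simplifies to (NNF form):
¬h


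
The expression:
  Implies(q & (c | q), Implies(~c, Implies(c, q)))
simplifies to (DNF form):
True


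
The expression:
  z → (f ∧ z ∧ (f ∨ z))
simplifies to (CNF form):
f ∨ ¬z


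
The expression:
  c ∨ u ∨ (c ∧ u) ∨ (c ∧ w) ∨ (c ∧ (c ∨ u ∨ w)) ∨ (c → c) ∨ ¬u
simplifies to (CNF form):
True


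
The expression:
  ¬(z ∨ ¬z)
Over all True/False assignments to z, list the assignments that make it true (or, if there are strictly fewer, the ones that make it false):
is never true.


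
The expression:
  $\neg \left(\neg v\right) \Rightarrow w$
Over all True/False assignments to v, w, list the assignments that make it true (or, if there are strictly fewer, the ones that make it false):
is false only for:
  v=True, w=False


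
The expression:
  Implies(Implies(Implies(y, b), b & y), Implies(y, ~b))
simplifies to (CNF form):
~b | ~y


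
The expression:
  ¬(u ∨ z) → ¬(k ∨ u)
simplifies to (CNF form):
u ∨ z ∨ ¬k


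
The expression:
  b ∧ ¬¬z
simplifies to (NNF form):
b ∧ z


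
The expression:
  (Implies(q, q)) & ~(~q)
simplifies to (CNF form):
q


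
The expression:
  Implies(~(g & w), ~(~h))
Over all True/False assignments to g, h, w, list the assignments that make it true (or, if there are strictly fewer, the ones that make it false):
is false only for:
  g=False, h=False, w=False;
  g=False, h=False, w=True;
  g=True, h=False, w=False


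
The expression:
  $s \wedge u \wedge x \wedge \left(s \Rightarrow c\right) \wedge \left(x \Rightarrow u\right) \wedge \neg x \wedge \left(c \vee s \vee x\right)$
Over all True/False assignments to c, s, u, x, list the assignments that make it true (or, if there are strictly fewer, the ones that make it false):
is never true.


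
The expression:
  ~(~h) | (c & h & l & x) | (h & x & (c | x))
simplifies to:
h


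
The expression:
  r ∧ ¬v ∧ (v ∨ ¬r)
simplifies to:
False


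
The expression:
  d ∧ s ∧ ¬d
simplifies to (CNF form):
False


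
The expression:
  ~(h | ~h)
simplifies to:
False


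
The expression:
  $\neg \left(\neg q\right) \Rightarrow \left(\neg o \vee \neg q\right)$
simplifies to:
$\neg o \vee \neg q$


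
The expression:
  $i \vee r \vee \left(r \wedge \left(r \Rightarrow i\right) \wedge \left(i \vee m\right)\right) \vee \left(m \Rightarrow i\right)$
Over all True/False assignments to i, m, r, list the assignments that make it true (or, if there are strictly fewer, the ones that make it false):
is false only for:
  i=False, m=True, r=False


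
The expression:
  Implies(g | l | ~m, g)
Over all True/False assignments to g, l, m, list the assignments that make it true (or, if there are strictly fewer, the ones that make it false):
is false only for:
  g=False, l=False, m=False;
  g=False, l=True, m=False;
  g=False, l=True, m=True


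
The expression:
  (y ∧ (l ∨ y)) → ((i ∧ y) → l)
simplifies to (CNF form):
l ∨ ¬i ∨ ¬y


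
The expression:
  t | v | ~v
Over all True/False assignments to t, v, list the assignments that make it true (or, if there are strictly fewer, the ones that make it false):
is always true.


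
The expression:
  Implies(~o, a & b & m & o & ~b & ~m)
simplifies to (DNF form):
o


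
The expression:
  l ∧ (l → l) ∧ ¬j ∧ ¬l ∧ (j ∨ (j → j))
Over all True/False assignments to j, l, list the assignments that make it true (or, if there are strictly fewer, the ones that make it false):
is never true.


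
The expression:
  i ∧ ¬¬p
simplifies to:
i ∧ p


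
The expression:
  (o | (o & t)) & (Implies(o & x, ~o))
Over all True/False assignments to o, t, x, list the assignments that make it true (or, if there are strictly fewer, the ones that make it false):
is true only for:
  o=True, t=False, x=False;
  o=True, t=True, x=False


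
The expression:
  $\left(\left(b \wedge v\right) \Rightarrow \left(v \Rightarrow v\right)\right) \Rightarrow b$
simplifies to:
$b$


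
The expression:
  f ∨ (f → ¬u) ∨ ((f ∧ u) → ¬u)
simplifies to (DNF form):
True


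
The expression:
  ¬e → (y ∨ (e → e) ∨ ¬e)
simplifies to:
True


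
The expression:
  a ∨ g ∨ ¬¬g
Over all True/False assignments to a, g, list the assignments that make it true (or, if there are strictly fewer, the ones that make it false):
is false only for:
  a=False, g=False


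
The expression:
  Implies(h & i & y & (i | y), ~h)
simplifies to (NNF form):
~h | ~i | ~y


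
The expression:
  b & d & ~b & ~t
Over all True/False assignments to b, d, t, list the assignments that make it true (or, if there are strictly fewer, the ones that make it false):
is never true.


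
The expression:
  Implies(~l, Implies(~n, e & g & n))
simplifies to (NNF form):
l | n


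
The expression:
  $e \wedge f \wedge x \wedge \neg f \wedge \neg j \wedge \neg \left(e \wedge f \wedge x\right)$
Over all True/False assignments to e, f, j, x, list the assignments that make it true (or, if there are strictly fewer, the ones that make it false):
is never true.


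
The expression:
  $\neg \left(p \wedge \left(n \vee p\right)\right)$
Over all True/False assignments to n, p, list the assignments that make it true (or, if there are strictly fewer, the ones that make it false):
is true only for:
  n=False, p=False;
  n=True, p=False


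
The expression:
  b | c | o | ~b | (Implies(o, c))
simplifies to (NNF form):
True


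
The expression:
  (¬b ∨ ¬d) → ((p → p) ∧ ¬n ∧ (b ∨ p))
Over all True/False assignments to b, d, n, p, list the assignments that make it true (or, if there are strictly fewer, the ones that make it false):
is true only for:
  b=False, d=False, n=False, p=True;
  b=False, d=True, n=False, p=True;
  b=True, d=False, n=False, p=False;
  b=True, d=False, n=False, p=True;
  b=True, d=True, n=False, p=False;
  b=True, d=True, n=False, p=True;
  b=True, d=True, n=True, p=False;
  b=True, d=True, n=True, p=True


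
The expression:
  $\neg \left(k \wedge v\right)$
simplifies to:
$\neg k \vee \neg v$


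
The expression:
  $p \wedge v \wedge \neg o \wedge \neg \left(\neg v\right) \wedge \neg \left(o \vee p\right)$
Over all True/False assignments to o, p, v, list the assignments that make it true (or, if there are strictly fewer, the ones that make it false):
is never true.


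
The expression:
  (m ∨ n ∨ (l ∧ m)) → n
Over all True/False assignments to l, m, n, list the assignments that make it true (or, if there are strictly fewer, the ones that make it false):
is false only for:
  l=False, m=True, n=False;
  l=True, m=True, n=False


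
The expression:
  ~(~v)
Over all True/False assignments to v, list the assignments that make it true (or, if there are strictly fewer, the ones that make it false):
is true only for:
  v=True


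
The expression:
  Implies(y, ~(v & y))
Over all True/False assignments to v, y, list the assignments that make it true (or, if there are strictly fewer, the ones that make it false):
is false only for:
  v=True, y=True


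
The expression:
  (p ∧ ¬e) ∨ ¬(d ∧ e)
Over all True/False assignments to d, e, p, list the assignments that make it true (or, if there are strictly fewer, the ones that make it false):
is false only for:
  d=True, e=True, p=False;
  d=True, e=True, p=True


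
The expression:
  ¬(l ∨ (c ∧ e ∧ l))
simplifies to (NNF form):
¬l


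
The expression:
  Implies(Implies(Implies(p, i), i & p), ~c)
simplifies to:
~c | ~p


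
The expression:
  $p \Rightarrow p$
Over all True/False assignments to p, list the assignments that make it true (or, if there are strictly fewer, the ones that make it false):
is always true.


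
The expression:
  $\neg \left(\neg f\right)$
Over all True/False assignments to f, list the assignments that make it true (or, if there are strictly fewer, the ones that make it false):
is true only for:
  f=True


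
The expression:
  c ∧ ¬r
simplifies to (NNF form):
c ∧ ¬r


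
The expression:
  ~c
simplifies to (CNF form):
~c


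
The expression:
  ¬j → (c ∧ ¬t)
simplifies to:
j ∨ (c ∧ ¬t)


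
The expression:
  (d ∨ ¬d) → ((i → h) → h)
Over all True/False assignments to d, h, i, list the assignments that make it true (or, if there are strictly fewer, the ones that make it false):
is false only for:
  d=False, h=False, i=False;
  d=True, h=False, i=False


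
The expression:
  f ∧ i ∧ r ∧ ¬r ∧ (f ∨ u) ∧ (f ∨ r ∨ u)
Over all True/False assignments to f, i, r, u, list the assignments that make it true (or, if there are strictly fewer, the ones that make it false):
is never true.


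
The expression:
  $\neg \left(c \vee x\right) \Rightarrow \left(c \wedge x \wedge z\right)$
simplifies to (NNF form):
$c \vee x$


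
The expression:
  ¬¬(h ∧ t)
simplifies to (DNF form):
h ∧ t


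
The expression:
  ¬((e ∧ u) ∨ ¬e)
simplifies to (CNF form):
e ∧ ¬u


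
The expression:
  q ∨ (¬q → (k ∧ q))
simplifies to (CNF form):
q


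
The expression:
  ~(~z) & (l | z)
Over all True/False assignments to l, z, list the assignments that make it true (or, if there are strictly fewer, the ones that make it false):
is true only for:
  l=False, z=True;
  l=True, z=True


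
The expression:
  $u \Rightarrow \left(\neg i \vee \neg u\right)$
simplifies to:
$\neg i \vee \neg u$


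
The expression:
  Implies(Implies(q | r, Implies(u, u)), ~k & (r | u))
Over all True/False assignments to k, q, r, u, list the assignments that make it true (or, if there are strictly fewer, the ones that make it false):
is true only for:
  k=False, q=False, r=False, u=True;
  k=False, q=False, r=True, u=False;
  k=False, q=False, r=True, u=True;
  k=False, q=True, r=False, u=True;
  k=False, q=True, r=True, u=False;
  k=False, q=True, r=True, u=True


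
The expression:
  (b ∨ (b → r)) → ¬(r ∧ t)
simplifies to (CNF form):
¬r ∨ ¬t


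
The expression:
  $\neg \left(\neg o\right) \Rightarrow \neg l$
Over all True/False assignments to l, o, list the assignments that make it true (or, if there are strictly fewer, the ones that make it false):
is false only for:
  l=True, o=True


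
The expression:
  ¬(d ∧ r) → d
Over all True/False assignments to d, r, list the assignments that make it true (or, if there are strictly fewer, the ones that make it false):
is true only for:
  d=True, r=False;
  d=True, r=True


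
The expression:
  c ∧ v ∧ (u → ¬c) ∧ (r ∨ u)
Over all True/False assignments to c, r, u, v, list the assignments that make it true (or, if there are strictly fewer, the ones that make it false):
is true only for:
  c=True, r=True, u=False, v=True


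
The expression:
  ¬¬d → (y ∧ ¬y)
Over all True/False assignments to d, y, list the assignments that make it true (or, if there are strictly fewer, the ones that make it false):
is true only for:
  d=False, y=False;
  d=False, y=True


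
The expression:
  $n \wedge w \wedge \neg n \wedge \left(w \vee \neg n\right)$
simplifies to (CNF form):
$\text{False}$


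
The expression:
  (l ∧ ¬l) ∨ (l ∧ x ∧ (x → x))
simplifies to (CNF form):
l ∧ x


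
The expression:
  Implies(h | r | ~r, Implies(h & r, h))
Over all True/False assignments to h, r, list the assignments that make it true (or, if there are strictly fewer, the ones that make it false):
is always true.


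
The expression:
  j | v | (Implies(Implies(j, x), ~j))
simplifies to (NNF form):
True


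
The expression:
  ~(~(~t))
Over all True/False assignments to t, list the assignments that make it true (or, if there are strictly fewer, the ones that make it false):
is true only for:
  t=False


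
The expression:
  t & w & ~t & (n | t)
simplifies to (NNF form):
False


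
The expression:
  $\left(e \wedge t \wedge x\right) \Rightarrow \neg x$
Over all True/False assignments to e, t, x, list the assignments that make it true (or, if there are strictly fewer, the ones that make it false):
is false only for:
  e=True, t=True, x=True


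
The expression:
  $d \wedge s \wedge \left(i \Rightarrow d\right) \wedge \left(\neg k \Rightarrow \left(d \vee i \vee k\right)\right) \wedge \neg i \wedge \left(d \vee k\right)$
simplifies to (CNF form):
$d \wedge s \wedge \neg i$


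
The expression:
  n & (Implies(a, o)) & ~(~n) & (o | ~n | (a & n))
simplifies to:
n & o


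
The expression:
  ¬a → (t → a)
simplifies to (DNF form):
a ∨ ¬t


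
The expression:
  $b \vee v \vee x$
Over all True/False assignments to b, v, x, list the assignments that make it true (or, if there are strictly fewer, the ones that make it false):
is false only for:
  b=False, v=False, x=False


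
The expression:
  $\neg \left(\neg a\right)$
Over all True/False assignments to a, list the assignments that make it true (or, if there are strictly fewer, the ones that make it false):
is true only for:
  a=True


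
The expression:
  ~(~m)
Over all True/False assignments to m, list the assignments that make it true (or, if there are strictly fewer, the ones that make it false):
is true only for:
  m=True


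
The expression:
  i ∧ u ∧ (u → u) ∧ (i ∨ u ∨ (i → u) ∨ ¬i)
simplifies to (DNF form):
i ∧ u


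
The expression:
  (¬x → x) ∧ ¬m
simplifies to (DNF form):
x ∧ ¬m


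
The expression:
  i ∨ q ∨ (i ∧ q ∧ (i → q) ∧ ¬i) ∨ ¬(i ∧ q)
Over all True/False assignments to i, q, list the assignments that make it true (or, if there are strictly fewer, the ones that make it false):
is always true.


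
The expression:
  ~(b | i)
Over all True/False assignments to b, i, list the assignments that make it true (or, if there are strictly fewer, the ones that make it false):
is true only for:
  b=False, i=False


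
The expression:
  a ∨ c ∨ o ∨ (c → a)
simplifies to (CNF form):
True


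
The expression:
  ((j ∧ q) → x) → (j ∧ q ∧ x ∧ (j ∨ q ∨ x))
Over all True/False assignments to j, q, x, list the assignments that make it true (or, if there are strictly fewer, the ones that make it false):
is true only for:
  j=True, q=True, x=False;
  j=True, q=True, x=True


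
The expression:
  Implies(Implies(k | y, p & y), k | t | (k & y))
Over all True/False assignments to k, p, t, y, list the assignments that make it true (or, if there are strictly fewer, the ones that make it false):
is false only for:
  k=False, p=False, t=False, y=False;
  k=False, p=True, t=False, y=False;
  k=False, p=True, t=False, y=True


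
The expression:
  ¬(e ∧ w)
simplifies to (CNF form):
¬e ∨ ¬w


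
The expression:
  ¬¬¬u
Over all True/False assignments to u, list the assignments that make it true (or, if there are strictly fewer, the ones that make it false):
is true only for:
  u=False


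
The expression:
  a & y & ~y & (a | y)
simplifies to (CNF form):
False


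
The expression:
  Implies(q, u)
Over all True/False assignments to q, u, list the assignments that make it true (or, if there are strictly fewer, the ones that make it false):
is false only for:
  q=True, u=False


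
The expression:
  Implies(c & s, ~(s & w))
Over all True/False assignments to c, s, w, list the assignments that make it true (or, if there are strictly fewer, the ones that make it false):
is false only for:
  c=True, s=True, w=True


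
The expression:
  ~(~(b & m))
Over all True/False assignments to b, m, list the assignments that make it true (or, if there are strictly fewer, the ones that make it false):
is true only for:
  b=True, m=True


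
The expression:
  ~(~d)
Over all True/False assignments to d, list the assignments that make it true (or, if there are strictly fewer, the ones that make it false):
is true only for:
  d=True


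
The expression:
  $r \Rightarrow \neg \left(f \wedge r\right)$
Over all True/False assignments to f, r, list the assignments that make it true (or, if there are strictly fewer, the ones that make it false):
is false only for:
  f=True, r=True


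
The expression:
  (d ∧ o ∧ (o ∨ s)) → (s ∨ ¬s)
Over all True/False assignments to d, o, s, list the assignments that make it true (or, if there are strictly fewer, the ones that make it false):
is always true.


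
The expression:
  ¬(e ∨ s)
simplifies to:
¬e ∧ ¬s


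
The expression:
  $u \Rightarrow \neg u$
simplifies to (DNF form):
$\neg u$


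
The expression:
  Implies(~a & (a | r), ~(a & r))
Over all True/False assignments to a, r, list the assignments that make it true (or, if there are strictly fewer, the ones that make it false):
is always true.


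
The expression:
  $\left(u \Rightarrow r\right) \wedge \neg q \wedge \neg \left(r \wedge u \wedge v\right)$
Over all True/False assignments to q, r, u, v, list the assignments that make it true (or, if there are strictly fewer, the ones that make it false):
is true only for:
  q=False, r=False, u=False, v=False;
  q=False, r=False, u=False, v=True;
  q=False, r=True, u=False, v=False;
  q=False, r=True, u=False, v=True;
  q=False, r=True, u=True, v=False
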